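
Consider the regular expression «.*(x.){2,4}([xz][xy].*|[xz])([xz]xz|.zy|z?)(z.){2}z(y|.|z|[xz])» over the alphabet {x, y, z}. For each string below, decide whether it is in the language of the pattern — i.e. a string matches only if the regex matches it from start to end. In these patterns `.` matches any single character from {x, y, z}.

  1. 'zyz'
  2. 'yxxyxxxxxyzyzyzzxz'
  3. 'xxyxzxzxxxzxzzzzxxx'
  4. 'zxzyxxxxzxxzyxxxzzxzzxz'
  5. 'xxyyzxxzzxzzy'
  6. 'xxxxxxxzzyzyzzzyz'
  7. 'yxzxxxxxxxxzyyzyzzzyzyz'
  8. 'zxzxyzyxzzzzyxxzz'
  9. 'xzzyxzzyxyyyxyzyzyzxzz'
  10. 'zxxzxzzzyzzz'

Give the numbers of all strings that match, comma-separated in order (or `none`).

none

1 → no match
2 → no match
3 → no match
4 → no match
5 → no match
6 → no match
7 → no match
8 → no match
9 → no match
10 → no match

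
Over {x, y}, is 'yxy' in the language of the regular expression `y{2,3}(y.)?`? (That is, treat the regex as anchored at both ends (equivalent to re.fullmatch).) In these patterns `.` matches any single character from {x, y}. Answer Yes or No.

No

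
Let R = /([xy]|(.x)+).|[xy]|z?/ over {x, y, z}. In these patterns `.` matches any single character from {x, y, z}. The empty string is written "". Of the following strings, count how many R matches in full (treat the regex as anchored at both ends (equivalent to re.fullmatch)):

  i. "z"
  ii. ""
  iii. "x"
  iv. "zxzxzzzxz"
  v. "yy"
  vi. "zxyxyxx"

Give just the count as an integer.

5

i → match
ii → match
iii → match
iv → no match
v → match
vi → match
Total matched: 5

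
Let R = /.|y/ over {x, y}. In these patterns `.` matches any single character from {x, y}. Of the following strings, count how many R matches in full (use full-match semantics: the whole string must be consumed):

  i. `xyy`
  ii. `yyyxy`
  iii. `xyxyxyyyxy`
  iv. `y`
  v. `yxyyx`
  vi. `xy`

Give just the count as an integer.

1

i → no match
ii → no match
iii → no match
iv → match
v → no match
vi → no match
Total matched: 1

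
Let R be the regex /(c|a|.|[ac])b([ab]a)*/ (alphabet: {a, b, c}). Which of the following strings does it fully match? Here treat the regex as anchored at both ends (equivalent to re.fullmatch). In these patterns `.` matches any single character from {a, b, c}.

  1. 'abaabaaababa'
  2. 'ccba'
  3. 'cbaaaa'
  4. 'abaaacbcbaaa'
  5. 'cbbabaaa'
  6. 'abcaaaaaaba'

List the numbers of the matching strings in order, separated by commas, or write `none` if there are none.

1 → match
2 → no match
3 → match
4 → no match
5 → match
6 → no match

1, 3, 5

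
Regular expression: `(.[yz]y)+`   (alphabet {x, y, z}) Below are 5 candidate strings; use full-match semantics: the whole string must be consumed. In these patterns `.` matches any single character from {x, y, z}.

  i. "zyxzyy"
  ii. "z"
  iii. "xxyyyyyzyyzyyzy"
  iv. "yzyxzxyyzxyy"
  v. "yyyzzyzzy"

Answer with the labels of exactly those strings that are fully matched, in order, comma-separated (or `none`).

v

i. "zyxzyy" → no match
ii. "z" → no match — must end with "y"
iii → no match
iv. "yzyxzxyyzxyy" → no match
v. "yyyzzyzzy" → match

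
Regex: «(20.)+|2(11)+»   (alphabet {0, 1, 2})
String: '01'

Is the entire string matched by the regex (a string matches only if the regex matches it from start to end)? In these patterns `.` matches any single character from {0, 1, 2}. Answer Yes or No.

No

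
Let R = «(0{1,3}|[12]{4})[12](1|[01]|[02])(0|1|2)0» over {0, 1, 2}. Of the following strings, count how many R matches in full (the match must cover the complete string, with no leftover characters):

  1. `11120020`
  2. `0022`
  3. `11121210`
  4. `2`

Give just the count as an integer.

1 → no match
2 → no match — must end with `0`
3 → match
4 → no match — must end with `0`
Total matched: 1

1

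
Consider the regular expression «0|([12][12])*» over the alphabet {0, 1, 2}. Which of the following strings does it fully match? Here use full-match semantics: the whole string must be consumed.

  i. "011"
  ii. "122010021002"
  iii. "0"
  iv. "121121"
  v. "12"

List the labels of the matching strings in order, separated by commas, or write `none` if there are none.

i. "011" → no match
ii. "122010021002" → no match
iii. "0" → match
iv. "121121" → match
v. "12" → match

iii, iv, v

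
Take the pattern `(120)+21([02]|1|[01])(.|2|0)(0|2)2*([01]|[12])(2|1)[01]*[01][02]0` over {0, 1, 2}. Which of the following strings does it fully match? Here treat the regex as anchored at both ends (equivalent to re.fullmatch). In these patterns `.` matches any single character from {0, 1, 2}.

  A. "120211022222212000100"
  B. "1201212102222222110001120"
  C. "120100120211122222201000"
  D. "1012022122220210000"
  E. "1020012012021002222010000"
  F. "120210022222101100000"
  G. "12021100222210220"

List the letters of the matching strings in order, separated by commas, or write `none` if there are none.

A → match
B → no match
C → no match
D → no match — must start with "120"
E → no match — must start with "120"
F → match
G → no match

A, F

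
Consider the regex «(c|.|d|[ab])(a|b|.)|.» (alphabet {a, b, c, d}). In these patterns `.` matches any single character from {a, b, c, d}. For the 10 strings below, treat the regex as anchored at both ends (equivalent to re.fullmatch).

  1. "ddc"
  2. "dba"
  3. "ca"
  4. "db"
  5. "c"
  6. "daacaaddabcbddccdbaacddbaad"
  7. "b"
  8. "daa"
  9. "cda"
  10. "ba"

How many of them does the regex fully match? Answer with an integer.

5

1 → no match
2 → no match
3 → match
4 → match
5 → match
6 → no match
7 → match
8 → no match
9 → no match
10 → match
Total matched: 5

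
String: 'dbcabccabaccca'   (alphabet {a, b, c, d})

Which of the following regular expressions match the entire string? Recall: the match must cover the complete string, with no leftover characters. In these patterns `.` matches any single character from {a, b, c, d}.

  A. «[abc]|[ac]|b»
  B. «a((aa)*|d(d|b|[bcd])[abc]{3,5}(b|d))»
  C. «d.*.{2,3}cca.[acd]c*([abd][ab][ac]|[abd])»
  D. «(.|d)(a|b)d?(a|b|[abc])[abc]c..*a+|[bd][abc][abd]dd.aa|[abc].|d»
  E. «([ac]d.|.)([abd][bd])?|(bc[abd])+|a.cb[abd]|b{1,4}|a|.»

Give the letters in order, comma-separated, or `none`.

A → no match
B → no match — must start with 'a'
C → match
D → no match
E → no match

C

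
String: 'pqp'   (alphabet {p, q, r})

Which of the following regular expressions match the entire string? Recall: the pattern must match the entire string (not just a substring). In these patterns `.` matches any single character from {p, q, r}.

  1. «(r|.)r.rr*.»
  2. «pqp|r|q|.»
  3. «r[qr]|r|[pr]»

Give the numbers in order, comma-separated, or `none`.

2

1 → no match
2 → match
3 → no match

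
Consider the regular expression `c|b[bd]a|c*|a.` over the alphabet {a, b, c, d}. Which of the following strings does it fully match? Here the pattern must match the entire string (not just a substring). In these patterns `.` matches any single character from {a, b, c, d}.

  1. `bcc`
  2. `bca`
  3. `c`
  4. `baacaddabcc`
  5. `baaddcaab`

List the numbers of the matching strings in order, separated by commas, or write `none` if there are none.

3

1 → no match
2 → no match
3 → match
4 → no match
5 → no match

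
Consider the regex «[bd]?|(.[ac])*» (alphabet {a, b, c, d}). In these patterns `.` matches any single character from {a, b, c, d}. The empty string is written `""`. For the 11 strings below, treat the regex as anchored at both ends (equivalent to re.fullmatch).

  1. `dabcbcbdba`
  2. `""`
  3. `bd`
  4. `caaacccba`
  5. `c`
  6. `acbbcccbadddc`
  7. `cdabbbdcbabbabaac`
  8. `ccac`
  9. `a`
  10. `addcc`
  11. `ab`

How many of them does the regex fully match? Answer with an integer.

2

1 → no match
2 → match
3 → no match
4 → no match
5 → no match
6 → no match
7 → no match
8 → match
9 → no match
10 → no match
11 → no match
Total matched: 2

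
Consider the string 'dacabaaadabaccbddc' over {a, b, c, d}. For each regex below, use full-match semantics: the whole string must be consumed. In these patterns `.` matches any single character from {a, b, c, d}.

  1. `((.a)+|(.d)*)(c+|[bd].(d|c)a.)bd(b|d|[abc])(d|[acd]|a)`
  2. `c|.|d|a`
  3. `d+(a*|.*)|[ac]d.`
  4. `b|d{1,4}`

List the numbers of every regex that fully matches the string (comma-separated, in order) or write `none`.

1 → match
2 → no match
3 → match
4 → no match

1, 3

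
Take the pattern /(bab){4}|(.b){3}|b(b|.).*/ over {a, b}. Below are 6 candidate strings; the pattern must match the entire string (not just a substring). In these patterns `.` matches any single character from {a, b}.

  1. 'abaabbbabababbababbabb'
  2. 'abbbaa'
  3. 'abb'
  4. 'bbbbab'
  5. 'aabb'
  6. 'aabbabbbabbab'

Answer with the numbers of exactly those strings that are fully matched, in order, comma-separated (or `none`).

4

1 → no match
2. 'abbbaa' → no match
3. 'abb' → no match
4. 'bbbbab' → match
5. 'aabb' → no match
6 → no match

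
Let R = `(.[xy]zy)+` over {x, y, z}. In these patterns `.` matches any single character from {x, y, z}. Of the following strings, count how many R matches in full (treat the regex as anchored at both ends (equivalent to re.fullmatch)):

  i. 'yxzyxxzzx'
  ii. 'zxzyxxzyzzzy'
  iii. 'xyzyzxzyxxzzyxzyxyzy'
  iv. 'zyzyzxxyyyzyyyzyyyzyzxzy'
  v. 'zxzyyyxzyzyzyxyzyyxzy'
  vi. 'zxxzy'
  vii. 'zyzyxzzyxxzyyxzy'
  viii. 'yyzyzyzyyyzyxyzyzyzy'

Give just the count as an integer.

1

i → no match — must end with 'zy'
ii → no match
iii → no match
iv → no match
v → no match
vi → no match
vii → no match
viii → match
Total matched: 1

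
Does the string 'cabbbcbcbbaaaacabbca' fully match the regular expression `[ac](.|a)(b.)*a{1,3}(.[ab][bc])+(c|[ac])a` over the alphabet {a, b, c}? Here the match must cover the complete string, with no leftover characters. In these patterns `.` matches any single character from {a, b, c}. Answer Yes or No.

Yes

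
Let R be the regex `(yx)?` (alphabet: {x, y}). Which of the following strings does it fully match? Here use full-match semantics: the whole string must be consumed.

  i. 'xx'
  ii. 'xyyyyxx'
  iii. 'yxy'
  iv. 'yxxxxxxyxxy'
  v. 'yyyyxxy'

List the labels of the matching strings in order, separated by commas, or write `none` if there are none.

i → no match
ii → no match
iii → no match
iv → no match
v → no match

none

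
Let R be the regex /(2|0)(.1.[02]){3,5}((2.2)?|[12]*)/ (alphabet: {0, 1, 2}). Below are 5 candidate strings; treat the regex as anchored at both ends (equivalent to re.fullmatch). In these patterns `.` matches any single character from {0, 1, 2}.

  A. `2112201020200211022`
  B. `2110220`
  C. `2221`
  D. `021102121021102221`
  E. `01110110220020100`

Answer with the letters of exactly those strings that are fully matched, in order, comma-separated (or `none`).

A → no match
B → no match
C → no match
D → no match
E → no match

none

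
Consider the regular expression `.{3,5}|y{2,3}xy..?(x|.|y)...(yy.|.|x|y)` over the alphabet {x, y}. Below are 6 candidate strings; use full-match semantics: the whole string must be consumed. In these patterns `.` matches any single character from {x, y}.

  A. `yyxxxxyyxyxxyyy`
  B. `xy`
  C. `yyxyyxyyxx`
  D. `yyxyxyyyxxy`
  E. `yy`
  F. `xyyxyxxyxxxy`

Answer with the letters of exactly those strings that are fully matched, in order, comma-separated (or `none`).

C, D

A → no match
B → no match
C → match
D → match
E → no match
F → no match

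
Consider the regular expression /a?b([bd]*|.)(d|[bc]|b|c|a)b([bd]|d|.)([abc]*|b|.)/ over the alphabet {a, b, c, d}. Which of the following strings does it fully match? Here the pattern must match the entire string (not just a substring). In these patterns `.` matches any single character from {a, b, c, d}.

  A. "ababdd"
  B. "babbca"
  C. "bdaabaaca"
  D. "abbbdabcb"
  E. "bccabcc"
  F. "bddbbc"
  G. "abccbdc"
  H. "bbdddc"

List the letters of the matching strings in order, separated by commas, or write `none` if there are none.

A → match
B → match
C → no match
D → match
E → no match
F → match
G → match
H → no match

A, B, D, F, G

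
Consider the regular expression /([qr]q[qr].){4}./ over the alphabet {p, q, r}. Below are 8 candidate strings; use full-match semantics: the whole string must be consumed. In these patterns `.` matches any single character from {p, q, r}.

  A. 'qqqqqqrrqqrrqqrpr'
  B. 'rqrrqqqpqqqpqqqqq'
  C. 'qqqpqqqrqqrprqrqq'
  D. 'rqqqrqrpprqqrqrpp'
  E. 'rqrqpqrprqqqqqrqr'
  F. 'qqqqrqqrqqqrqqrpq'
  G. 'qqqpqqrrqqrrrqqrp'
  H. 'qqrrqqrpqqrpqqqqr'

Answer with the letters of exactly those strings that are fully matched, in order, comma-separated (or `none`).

A, B, C, F, G, H

A → match
B → match
C → match
D → no match
E → no match
F → match
G → match
H → match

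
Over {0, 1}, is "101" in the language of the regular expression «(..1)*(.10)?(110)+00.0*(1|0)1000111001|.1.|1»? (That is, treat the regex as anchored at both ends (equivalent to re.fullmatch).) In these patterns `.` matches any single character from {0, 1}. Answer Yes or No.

No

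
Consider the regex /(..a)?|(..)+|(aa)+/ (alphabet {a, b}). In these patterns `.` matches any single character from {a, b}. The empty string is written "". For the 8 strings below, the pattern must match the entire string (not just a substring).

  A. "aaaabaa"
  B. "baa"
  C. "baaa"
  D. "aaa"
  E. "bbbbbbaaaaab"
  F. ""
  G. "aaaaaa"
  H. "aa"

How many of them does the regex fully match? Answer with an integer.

7

A. "aaaabaa" → no match
B. "baa" → match
C. "baaa" → match
D. "aaa" → match
E. "bbbbbbaaaaab" → match
F. "" → match
G. "aaaaaa" → match
H. "aa" → match
Total matched: 7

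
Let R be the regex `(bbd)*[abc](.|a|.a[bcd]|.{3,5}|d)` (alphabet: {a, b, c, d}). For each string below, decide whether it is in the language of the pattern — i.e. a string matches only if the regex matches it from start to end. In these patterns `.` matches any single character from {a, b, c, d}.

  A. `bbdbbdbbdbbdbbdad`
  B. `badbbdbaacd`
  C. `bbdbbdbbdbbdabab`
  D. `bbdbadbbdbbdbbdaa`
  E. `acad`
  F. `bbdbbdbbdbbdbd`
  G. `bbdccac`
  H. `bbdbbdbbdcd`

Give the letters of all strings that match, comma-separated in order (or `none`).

A, C, E, F, G, H

A → match
B → no match
C → match
D → no match
E → match
F → match
G → match
H → match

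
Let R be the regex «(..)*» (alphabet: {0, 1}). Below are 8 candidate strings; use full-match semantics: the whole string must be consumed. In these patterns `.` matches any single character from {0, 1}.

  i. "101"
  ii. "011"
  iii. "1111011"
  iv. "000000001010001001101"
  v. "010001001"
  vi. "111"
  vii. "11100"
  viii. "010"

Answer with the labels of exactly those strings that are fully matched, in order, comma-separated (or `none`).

none

i. "101" → no match
ii. "011" → no match
iii. "1111011" → no match
iv → no match
v. "010001001" → no match
vi. "111" → no match
vii. "11100" → no match
viii. "010" → no match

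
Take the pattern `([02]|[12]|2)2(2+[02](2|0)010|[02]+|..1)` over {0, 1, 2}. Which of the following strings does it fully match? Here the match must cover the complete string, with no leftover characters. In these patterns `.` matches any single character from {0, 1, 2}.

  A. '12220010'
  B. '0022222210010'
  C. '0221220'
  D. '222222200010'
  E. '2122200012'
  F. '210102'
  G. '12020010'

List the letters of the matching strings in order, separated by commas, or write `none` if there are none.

A, D

A. '12220010' → match
B → no match
C. '0221220' → no match
D. '222222200010' → match
E. '2122200012' → no match
F. '210102' → no match
G. '12020010' → no match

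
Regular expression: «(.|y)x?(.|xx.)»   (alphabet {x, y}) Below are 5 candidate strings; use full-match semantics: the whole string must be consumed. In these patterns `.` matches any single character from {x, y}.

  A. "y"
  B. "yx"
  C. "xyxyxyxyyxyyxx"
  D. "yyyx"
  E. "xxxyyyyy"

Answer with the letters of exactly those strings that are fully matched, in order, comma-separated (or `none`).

A → no match
B → match
C → no match
D → no match
E → no match

B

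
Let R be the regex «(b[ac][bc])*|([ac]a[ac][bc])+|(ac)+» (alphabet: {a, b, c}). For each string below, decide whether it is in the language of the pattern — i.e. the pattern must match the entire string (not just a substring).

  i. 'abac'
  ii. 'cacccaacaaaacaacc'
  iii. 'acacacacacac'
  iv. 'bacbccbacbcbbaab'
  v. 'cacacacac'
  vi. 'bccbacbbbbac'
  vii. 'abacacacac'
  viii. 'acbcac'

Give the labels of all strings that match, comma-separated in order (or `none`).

iii

i → no match
ii → no match
iii → match
iv → no match
v → no match
vi → no match
vii → no match
viii → no match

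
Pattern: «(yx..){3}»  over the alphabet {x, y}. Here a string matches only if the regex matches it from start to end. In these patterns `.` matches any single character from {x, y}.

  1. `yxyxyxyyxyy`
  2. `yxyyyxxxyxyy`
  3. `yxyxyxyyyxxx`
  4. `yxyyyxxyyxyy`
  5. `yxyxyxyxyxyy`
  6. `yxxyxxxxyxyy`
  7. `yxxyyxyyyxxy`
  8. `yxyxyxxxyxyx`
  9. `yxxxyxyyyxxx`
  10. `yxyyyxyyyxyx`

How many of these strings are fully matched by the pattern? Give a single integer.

8

1 → no match
2 → match
3 → match
4 → match
5 → match
6 → no match
7 → match
8 → match
9 → match
10 → match
Total matched: 8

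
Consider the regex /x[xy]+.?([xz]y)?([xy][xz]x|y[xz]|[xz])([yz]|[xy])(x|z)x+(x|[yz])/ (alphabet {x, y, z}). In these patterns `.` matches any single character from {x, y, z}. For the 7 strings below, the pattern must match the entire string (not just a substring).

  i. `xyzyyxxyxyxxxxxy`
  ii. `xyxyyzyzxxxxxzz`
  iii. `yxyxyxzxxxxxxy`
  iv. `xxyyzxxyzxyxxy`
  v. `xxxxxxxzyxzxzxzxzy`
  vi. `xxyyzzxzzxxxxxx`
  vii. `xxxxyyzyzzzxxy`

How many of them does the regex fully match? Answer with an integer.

1

i → no match
ii → no match
iii → no match — must start with `x`
iv → no match
v → no match
vi → no match
vii → match
Total matched: 1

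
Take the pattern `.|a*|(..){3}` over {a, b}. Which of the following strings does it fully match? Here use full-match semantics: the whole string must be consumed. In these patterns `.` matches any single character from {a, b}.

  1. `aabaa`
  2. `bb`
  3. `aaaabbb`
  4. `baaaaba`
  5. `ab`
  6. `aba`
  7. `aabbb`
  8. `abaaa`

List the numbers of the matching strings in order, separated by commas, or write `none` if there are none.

1 → no match
2 → no match
3 → no match
4 → no match
5 → no match
6 → no match
7 → no match
8 → no match

none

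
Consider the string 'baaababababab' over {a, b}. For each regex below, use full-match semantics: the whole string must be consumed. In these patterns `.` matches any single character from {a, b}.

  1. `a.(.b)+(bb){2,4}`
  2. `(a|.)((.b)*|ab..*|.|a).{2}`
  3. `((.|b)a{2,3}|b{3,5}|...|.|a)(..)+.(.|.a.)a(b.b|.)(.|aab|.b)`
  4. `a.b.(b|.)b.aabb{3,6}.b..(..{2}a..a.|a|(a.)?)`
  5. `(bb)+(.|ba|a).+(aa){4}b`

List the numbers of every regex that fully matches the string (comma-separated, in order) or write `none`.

1 → no match — must start with 'a'
2 → no match
3 → match
4 → no match — must start with 'a'
5 → no match — must start with 'bb'

3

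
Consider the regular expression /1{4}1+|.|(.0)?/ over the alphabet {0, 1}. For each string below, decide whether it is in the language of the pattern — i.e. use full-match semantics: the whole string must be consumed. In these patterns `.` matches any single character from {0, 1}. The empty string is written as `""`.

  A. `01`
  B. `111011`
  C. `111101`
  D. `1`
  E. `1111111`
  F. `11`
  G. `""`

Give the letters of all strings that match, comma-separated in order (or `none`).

A → no match
B → no match
C → no match
D → match
E → match
F → no match
G → match

D, E, G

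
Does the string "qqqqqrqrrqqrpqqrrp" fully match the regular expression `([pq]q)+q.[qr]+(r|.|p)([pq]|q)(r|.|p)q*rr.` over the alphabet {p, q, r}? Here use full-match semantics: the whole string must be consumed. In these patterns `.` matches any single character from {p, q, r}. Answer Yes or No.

Yes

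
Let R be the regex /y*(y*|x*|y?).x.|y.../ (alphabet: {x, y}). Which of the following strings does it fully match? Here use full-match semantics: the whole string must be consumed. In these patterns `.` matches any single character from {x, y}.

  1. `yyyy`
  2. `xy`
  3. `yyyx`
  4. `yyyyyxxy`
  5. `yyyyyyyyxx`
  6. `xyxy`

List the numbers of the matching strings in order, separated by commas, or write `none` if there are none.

1 → match
2 → no match
3 → match
4 → match
5 → match
6 → match

1, 3, 4, 5, 6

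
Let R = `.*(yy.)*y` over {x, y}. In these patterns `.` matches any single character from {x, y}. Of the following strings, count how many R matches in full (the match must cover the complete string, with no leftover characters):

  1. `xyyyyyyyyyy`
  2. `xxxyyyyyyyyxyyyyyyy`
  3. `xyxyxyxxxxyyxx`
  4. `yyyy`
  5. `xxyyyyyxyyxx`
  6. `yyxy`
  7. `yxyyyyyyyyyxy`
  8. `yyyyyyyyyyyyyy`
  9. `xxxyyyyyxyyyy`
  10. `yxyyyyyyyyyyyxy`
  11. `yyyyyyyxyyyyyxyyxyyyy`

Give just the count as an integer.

1. `xyyyyyyyyyy` → match
2 → match
3 → no match — must end with `y`
4. `yyyy` → match
5. `xxyyyyyxyyxx` → no match — must end with `y`
6. `yyxy` → match
7 → match
8 → match
9 → match
10 → match
11 → match
Total matched: 9

9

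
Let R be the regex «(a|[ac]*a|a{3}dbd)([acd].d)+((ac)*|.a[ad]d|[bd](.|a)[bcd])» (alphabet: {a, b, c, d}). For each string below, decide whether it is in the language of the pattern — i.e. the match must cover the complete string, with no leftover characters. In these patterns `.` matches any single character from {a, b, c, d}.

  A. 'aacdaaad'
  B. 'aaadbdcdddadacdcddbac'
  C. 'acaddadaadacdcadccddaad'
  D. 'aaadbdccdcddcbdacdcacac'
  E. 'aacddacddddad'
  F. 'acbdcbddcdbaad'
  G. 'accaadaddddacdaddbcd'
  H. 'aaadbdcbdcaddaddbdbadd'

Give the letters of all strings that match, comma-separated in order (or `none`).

A, B, C, F, G, H

A. 'aacdaaad' → match
B → match
C → match
D → no match
E → no match
F → match
G → match
H → match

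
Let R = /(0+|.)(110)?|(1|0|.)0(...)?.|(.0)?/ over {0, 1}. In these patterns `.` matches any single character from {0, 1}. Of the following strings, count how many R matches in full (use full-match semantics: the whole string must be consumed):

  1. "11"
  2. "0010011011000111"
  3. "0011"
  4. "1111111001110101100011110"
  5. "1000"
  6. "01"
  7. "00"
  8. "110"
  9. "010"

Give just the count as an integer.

1 → no match
2 → no match
3 → no match
4 → no match
5 → no match
6 → no match
7 → match
8 → no match
9 → no match
Total matched: 1

1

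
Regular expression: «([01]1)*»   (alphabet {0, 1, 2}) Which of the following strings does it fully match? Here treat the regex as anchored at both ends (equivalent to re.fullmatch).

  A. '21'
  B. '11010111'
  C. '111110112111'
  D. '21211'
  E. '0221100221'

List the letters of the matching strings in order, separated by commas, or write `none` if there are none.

B

A → no match
B → match
C → no match
D → no match
E → no match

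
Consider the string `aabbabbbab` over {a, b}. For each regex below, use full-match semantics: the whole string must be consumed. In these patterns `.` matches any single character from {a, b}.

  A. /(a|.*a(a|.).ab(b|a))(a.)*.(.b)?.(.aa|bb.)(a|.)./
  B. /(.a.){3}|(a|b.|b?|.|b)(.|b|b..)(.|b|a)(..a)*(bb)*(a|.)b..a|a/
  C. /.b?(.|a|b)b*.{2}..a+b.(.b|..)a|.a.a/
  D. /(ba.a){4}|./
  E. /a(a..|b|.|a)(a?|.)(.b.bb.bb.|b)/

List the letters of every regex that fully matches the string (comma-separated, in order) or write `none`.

A

A → match
B → no match
C → no match — must end with `a`
D → no match
E → no match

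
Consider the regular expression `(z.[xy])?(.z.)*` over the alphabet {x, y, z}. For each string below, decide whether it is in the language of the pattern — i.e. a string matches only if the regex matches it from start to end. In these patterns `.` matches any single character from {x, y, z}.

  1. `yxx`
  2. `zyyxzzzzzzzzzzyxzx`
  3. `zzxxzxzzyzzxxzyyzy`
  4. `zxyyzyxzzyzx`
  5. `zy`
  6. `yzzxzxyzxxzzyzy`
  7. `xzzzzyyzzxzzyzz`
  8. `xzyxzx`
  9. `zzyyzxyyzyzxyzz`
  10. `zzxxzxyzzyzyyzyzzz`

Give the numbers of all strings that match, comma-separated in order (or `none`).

1. `yxx` → no match
2 → match
3 → match
4. `zxyyzyxzzyzx` → match
5. `zy` → no match
6 → match
7 → match
8. `xzyxzx` → match
9 → no match
10 → match

2, 3, 4, 6, 7, 8, 10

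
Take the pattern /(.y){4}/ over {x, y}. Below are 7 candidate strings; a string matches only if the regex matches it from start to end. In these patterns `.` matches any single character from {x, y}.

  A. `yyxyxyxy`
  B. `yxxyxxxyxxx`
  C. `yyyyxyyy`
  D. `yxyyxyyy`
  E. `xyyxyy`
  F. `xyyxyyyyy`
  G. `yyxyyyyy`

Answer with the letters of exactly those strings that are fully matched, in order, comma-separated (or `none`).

A, C, G

A → match
B → no match — must end with `y`
C → match
D → no match
E → no match
F → no match
G → match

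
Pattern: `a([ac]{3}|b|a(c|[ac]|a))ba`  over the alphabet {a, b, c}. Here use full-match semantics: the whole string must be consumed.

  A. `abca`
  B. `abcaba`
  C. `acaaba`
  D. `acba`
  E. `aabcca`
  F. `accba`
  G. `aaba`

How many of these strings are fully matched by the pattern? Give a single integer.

1

A → no match — must end with `ba`
B → no match
C → match
D → no match
E → no match — must end with `ba`
F → no match
G → no match
Total matched: 1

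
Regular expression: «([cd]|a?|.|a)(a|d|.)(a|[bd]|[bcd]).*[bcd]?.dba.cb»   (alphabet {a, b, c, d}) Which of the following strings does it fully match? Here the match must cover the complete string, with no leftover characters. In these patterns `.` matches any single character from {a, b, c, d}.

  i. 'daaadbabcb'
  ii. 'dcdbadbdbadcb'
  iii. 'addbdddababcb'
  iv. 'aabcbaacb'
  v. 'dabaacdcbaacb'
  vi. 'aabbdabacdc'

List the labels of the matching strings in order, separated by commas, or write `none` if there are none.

i, ii

i → match
ii → match
iii → no match
iv → no match
v → no match
vi → no match — must end with 'cb'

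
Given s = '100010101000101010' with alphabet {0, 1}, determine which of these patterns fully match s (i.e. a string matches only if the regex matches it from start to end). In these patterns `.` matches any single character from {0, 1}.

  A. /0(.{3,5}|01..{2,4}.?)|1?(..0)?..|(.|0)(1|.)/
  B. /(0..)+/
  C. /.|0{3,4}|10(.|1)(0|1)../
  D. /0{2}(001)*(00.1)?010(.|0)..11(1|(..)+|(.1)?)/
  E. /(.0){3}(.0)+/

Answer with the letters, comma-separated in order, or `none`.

A → no match
B → no match — must start with '0'
C → no match
D → no match — must start with '0'
E → match

E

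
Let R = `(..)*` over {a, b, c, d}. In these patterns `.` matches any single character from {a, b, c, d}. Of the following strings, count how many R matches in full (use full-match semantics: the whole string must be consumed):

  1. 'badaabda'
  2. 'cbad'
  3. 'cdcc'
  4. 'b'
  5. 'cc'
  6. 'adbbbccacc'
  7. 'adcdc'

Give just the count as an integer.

5

1 → match
2 → match
3 → match
4 → no match
5 → match
6 → match
7 → no match
Total matched: 5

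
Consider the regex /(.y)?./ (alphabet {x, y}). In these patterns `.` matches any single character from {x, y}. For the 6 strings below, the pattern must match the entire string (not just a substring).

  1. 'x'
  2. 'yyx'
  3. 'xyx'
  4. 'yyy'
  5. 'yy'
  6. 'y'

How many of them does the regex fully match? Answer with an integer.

5

1 → match
2 → match
3 → match
4 → match
5 → no match
6 → match
Total matched: 5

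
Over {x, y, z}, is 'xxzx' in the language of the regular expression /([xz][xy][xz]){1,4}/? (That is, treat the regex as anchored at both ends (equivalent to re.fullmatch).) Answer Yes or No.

No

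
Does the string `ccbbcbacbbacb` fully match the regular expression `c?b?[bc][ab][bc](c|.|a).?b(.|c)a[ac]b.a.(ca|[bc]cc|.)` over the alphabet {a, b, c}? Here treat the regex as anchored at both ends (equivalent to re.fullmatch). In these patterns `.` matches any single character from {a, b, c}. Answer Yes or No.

No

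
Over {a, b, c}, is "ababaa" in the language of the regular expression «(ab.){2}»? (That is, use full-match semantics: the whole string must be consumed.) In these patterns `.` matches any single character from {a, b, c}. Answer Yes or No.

No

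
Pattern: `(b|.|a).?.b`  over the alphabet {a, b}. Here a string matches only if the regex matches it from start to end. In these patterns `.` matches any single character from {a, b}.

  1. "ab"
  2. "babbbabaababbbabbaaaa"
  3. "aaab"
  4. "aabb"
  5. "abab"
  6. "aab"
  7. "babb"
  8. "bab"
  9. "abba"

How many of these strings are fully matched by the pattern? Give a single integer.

1 → no match
2 → no match — must end with "b"
3 → match
4 → match
5 → match
6 → match
7 → match
8 → match
9 → no match — must end with "b"
Total matched: 6

6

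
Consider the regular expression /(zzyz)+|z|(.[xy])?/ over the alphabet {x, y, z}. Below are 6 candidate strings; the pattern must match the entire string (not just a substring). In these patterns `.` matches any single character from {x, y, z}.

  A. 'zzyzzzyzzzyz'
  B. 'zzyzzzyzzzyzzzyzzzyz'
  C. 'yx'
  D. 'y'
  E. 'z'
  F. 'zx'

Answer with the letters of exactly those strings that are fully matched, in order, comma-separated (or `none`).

A, B, C, E, F

A → match
B → match
C → match
D → no match
E → match
F → match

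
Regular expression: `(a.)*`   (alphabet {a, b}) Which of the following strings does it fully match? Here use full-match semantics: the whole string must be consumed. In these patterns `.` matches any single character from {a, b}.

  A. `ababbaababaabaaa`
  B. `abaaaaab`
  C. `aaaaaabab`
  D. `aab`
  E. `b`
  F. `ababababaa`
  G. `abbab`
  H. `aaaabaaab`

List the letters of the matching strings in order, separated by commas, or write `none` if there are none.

B, F

A → no match
B → match
C → no match
D → no match
E → no match
F → match
G → no match
H → no match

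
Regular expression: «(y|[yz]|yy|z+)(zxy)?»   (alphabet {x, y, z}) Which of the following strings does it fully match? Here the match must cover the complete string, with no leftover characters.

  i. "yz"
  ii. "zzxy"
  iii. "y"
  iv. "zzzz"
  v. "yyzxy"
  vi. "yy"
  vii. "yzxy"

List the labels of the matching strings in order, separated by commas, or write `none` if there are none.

i → no match
ii → match
iii → match
iv → match
v → match
vi → match
vii → match

ii, iii, iv, v, vi, vii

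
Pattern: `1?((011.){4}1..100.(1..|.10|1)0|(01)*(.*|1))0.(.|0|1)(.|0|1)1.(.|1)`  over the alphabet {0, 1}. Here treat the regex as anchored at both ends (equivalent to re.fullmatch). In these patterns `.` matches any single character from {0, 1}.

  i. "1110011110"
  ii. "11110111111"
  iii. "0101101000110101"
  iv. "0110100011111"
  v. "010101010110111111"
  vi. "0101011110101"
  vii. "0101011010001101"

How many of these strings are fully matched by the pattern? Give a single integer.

i → match
ii → match
iii → match
iv → match
v → match
vi → no match
vii → match
Total matched: 6

6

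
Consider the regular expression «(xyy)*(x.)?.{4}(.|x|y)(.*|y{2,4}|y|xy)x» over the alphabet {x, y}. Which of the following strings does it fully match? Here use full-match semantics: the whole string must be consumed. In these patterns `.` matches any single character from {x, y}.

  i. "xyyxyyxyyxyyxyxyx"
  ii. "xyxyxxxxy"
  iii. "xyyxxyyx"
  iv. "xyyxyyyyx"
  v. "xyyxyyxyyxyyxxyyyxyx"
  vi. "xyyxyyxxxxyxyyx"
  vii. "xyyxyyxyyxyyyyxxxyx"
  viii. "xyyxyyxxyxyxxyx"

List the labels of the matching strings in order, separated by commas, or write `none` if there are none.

i, iii, iv, v, vi, vii, viii

i → match
ii → no match — must end with "x"
iii → match
iv → match
v → match
vi → match
vii → match
viii → match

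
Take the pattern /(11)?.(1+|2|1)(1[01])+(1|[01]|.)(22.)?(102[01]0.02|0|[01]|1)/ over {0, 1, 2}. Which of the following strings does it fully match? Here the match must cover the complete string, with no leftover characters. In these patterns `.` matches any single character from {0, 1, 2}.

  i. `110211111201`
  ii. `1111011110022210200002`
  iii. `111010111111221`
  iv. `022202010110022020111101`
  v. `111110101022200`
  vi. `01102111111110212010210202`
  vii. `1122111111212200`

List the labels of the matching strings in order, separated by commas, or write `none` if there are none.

v

i → no match
ii → no match
iii → no match
iv → no match
v → match
vi → no match
vii → no match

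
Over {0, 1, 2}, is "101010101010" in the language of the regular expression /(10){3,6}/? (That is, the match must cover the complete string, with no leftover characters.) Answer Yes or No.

Yes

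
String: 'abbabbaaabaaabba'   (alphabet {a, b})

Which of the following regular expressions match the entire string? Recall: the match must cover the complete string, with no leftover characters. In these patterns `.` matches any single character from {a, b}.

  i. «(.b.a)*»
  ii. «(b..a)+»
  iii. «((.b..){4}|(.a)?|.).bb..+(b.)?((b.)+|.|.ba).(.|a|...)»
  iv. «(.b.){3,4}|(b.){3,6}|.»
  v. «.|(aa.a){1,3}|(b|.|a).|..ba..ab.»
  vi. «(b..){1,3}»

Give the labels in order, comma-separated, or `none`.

i → match
ii → no match — must start with 'b'
iii → match
iv → no match
v → no match
vi → no match — must start with 'b'

i, iii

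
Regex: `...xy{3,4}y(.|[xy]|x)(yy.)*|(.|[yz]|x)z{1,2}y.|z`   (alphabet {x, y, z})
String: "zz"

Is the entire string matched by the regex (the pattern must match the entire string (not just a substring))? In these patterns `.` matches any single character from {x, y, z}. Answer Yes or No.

No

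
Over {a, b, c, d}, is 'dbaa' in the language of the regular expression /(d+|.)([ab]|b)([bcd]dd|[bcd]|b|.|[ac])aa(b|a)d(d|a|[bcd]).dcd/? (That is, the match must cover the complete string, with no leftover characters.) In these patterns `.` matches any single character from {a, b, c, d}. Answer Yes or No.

Every match must end with 'dcd', but 'dbaa' does not.

No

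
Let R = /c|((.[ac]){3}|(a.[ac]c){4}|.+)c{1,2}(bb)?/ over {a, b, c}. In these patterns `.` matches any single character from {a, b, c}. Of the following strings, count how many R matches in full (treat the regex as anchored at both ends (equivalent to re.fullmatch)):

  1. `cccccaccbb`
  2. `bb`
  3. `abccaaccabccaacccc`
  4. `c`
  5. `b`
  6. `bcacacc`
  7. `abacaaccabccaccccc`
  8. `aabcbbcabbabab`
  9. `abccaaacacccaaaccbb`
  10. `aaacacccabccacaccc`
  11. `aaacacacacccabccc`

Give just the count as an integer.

1 → match
2 → no match
3 → match
4 → match
5 → no match
6 → match
7 → match
8 → no match
9 → match
10 → match
11 → match
Total matched: 8

8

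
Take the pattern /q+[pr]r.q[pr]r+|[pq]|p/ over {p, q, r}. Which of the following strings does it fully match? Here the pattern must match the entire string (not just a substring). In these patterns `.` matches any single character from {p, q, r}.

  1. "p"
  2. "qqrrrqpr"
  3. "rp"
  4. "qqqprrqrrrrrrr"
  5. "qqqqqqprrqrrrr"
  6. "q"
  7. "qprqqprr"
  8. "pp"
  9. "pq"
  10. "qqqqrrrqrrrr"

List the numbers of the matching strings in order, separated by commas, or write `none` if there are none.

1. "p" → match
2. "qqrrrqpr" → match
3. "rp" → no match
4 → match
5 → match
6. "q" → match
7. "qprqqprr" → match
8. "pp" → no match
9. "pq" → no match
10. "qqqqrrrqrrrr" → match

1, 2, 4, 5, 6, 7, 10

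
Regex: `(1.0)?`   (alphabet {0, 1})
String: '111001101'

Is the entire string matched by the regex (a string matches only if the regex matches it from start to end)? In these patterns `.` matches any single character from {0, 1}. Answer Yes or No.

No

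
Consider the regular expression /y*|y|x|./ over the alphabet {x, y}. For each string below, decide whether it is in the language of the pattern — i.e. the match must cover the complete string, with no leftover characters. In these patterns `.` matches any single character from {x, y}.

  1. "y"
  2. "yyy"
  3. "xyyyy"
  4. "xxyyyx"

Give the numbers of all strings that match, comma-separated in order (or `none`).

1 → match
2 → match
3 → no match
4 → no match

1, 2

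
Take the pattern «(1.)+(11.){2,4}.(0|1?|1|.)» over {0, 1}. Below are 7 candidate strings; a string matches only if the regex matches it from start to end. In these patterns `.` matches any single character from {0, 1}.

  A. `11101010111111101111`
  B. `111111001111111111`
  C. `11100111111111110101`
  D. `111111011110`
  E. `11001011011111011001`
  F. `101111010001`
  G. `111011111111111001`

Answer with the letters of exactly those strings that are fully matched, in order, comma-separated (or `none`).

A, D, G

A → match
B → no match
C → no match
D → match
E → no match
F → no match
G → match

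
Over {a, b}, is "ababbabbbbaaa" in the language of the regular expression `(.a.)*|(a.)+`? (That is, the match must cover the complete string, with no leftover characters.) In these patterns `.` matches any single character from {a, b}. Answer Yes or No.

No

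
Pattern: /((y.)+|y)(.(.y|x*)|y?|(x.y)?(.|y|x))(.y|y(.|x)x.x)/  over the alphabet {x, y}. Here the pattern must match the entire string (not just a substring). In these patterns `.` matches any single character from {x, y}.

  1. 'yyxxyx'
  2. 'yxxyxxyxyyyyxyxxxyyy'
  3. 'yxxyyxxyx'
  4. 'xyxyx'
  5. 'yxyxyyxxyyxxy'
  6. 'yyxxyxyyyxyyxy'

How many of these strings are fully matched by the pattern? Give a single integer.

1 → match
2 → no match
3 → match
4 → no match — must start with 'y'
5 → no match
6 → no match
Total matched: 2

2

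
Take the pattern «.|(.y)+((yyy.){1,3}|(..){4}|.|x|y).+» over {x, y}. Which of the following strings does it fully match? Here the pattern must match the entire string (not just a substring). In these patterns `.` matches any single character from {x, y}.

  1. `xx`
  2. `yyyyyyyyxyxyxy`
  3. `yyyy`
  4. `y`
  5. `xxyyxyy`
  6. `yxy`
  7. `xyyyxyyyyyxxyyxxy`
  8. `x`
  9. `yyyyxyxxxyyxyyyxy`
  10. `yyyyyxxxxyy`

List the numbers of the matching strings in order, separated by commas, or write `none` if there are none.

1 → no match
2 → match
3 → match
4 → match
5 → no match
6 → no match
7 → match
8 → match
9 → match
10 → match

2, 3, 4, 7, 8, 9, 10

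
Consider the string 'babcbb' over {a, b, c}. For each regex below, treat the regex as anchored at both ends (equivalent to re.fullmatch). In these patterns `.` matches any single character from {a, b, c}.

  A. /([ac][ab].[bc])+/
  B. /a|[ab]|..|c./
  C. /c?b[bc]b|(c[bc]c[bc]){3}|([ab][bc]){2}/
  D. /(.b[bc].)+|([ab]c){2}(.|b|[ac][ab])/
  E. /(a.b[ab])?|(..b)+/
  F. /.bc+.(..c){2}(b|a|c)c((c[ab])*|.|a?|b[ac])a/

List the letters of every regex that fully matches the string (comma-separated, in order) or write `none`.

E

A → no match
B → no match
C → no match
D → no match
E → match
F → no match — must end with 'a'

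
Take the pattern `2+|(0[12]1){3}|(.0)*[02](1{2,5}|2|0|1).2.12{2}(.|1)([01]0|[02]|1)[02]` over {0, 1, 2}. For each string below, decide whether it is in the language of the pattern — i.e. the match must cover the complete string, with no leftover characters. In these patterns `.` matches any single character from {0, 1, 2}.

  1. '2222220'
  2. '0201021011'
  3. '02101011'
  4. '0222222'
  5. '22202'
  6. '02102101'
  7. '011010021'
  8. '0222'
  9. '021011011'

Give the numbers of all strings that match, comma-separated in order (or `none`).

9

1 → no match
2 → no match
3 → no match
4 → no match
5 → no match
6 → no match
7 → no match
8 → no match
9 → match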